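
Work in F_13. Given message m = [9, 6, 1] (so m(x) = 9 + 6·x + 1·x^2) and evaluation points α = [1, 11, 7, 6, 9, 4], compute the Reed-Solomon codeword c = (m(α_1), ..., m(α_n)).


c = [3, 1, 9, 3, 1, 10]

Message polynomial: m(x) = 9 + 6·x + 1·x^2 (mod 13).
For each evaluation point α_i, compute m(α_i) mod 13:
  α_1 = 1: Horner steps 1 → 7 → 3, so m(1) = 3.
  α_2 = 11: Horner steps 1 → 4 → 1, so m(11) = 1.
  α_3 = 7: Horner steps 1 → 0 → 9, so m(7) = 9.
  α_4 = 6: Horner steps 1 → 12 → 3, so m(6) = 3.
  α_5 = 9: Horner steps 1 → 2 → 1, so m(9) = 1.
  α_6 = 4: Horner steps 1 → 10 → 10, so m(4) = 10.
Codeword c = [3, 1, 9, 3, 1, 10] ∈ F_13^6.


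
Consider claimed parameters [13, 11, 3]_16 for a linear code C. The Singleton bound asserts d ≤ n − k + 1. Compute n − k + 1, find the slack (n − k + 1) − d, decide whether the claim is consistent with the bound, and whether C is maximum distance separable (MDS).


Singleton RHS = n − k + 1 = 3, slack = 0, bound satisfied, MDS.

Singleton bound: d ≤ n − k + 1.
Here n = 13, k = 11, so n − k + 1 = 3.
Given d = 3, check d ≤ 3: YES.
Slack = (n − k + 1) − d = 0.
The code is MDS (slack = 0).
Description: the claimed parameters are [13, 11, 3]_16; such a code would be MDS (meets Singleton bound).


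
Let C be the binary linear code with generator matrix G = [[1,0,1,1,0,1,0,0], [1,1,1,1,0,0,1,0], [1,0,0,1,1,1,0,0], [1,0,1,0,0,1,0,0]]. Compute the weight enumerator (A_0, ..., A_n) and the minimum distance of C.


Weight distribution: A_0 = 1, A_1 = 1, A_2 = 1, A_3 = 4, A_4 = 5, A_5 = 3, A_6 = 1. Minimum distance d = 1.

Enumerate all 2^4 = 16 messages m ∈ F_2^4.
For each, compute codeword c = mG in F_2^8, then tally its weight.
  m = 0000 → c = 00000000, weight = 0.
  m = 1000 → c = 10110100, weight = 4.
  m = 0100 → c = 11110010, weight = 5.
  m = 1100 → c = 01000110, weight = 3.
  m = 0010 → c = 10011100, weight = 4.
  m = 1010 → c = 00101000, weight = 2.
  m = 0110 → c = 01101110, weight = 5.
  m = 1110 → c = 11011010, weight = 5.
  m = 0001 → c = 10100100, weight = 3.
  m = 1001 → c = 00010000, weight = 1.
  m = 0101 → c = 01010110, weight = 4.
  m = 1101 → c = 11100010, weight = 4.
  m = 0011 → c = 00111000, weight = 3.
  m = 1011 → c = 10001100, weight = 3.
  m = 0111 → c = 11001010, weight = 4.
  m = 1111 → c = 01111110, weight = 6.
Tally weights:
  weight 0: 1 codewords.
  weight 1: 1 codewords.
  weight 2: 1 codewords.
  weight 3: 4 codewords.
  weight 4: 5 codewords.
  weight 5: 3 codewords.
  weight 6: 1 codewords.
Minimum distance d = smallest w > 0 with A_w > 0 = 1.
Sanity: Σ A_w = 16 = 2^4 = 16 ✓.


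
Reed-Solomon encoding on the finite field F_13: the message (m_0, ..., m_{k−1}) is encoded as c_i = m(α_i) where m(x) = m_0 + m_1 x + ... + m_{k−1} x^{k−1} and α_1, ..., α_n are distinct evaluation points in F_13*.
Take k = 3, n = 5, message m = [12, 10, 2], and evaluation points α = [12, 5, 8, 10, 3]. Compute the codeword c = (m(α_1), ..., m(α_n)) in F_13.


c = [4, 8, 12, 0, 8]

Message polynomial: m(x) = 12 + 10·x + 2·x^2 (mod 13).
For each evaluation point α_i, compute m(α_i) mod 13:
  α_1 = 12: Horner steps 2 → 8 → 4, so m(12) = 4.
  α_2 = 5: Horner steps 2 → 7 → 8, so m(5) = 8.
  α_3 = 8: Horner steps 2 → 0 → 12, so m(8) = 12.
  α_4 = 10: Horner steps 2 → 4 → 0, so m(10) = 0.
  α_5 = 3: Horner steps 2 → 3 → 8, so m(3) = 8.
Codeword c = [4, 8, 12, 0, 8] ∈ F_13^5.


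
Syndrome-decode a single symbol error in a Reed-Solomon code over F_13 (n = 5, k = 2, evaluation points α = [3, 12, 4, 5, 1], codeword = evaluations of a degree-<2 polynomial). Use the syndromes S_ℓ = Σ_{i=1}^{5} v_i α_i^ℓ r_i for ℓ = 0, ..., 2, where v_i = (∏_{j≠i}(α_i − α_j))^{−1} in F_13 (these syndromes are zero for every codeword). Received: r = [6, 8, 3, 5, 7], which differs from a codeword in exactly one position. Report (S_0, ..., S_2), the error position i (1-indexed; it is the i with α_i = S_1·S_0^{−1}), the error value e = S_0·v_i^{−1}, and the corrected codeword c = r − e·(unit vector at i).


S = (11, 5, 7), error at position 3, error magnitude e = 4, c = [6, 8, 12, 5, 7].

Step 1: column multipliers v_i = (∏_{j≠i}(α_i − α_j))^{−1} mod 13.
  i = 1 (α = 3): (3−12)(3−4)(3−5)(3−1) = (−9)·(−1)·(−2)·2 = −36 ≡ 3, so v_1 = 3^{−1} = 9 (mod 13).
  i = 2 (α = 12): (12−3)(12−4)(12−5)(12−1) = 9·8·7·11 = 5544 ≡ 6, so v_2 = 6^{−1} = 11 (mod 13).
  i = 3 (α = 4): (4−3)(4−12)(4−5)(4−1) = 1·(−8)·(−1)·3 = 24 ≡ 11, so v_3 = 11^{−1} = 6 (mod 13).
  i = 4 (α = 5): (5−3)(5−12)(5−4)(5−1) = 2·(−7)·1·4 = −56 ≡ 9, so v_4 = 9^{−1} = 3 (mod 13).
  i = 5 (α = 1): (1−3)(1−12)(1−4)(1−5) = (−2)·(−11)·(−3)·(−4) = 264 ≡ 4, so v_5 = 4^{−1} = 10 (mod 13).
  v = [9, 11, 6, 3, 10].
Step 2: syndromes of r = [6, 8, 3, 5, 7] (all sums mod 13).
  S_0 = Σ v_i r_i = 9·6 + 11·8 + 6·3 + 3·5 + 10·7 = 245 ≡ 11.
  S_1 = Σ v_i α_i r_i = 9·3·6 + 11·12·8 + 6·4·3 + 3·5·5 + 10·1·7 = 1435 ≡ 5.
  α_i^2 mod 13 = [9, 1, 3, 12, 1].
  S_2 = Σ v_i α_i^2 r_i = 9·9·6 + 11·1·8 + 6·3·3 + 3·12·5 + 10·1·7 = 878 ≡ 7.
  S = (11, 5, 7) ≠ 0, so r is not a codeword (an error is present).
Step 3: locate the error. For a single error e at position i, S_ℓ = v_i·e·α_i^ℓ, so α_err = S_1/S_0.
  S_0^{−1} = 11^{−1} = 6 (mod 13), so α_err = 5·6 = 30 ≡ 4 = α_3. Error position i = 3.
  Consistency check: S_2/S_1 = 7·8 = 56 ≡ 4 = α_err ✓ (single-error assumption holds).
Step 4: error magnitude e = S_0/v_3 = S_0·∏_{j≠3}(α_3 − α_j) = 11·11 = 121 ≡ 4 (mod 13).
Step 5: correct position 3: c_3 = r_3 − e = 3 − 4 ≡ 12 (mod 13). Hence c = [6, 8, 12, 5, 7].
  Check: interpolating c through the α_i gives m(x) = 1 + 6·x (degree < 2) with m(α_i) = c_i for every i, so c is indeed a codeword.


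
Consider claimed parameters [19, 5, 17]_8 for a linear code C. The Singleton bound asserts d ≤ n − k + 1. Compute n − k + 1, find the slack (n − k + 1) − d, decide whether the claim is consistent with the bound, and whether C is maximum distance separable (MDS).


Singleton RHS = n − k + 1 = 15, slack = -2, bound violated (no such code; not MDS).

Singleton bound: d ≤ n − k + 1.
Here n = 19, k = 5, so n − k + 1 = 15.
Given d = 17, check d ≤ 15: NO.
Slack = (n − k + 1) − d = -2.
The slack is negative: d = 17 exceeds n − k + 1 = 15 by 2, so the Singleton bound is violated and no linear [19, 5, 17]_8 code can exist. In particular it is not MDS (MDS requires d = n − k + 1 exactly).
Description: the claimed parameters are [19, 5, 17]_8; such a code would be impossible (violates the Singleton bound).


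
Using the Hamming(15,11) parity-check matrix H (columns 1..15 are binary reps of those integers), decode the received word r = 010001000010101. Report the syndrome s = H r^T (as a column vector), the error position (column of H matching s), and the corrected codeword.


s = (1, 1, 0, 1)^T, error position = 13, corrected codeword c = 010001000010001

Compute s = H r^T mod 2 one row at a time:
  s_1 = 0 + 0 + 0 + 1 + 0 + 1 + 0 + 1 = 3 ≡ 1 (mod 2).
  s_2 = 0 + 0 + 1 + 0 + 0 + 1 + 0 + 1 = 3 ≡ 1 (mod 2).
  s_3 = 1 + 0 + 1 + 0 + 0 + 1 + 0 + 1 = 4 ≡ 0 (mod 2).
  s_4 = 0 + 0 + 0 + 0 + 0 + 1 + 1 + 1 = 3 ≡ 1 (mod 2).
s = (1, 1, 0, 1)^T — this equals column 13 of H (binary 1101), so error is at position 13.
Correct: flip bit 13 of r = 010001000010101 to get c = 010001000010001.


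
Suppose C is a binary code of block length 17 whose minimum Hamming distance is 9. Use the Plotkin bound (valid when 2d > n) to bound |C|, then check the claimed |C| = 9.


Plotkin bound M ≤ 18; given |C| = 9 ≤ bound (satisfied).

Check applicability: 2d = 18, n = 17.
2d − n = 1 > 0, so Plotkin applies.
Compute d/(2d−n) = 9/1 ≈ 9.0000.
⌊d/(2d−n)⌋ = 9.
Plotkin bound: M ≤ 2·9 = 18.
Given |C| = 9, check: satisfied.
This |C| is below the Plotkin bound.


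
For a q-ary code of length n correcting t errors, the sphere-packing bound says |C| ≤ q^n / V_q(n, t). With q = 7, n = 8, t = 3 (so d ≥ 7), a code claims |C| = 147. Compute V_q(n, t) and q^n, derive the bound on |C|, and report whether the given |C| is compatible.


V_q(n, t) = 13153, q^n = 5764801, Hamming bound = 438, |C| = 147 ≤ bound (satisfied).

Step 1: Compute V_q(n, t) = Σ_{j=0}^3 C(n, j) (q−1)^j.
  j = 0: C(8,0)·(6)^0 = 1·1 = 1.
  j = 1: C(8,1)·(6)^1 = 8·6 = 48.
  j = 2: C(8,2)·(6)^2 = 28·36 = 1008.
  j = 3: C(8,3)·(6)^3 = 56·216 = 12096.
  V_q(n, t) = 1 + 48 + 1008 + 12096 = 13153.
Step 2: q^n = 7^8 = 5764801.
Step 3: Hamming bound ⌊q^n / V_q(n,t)⌋ = ⌊5764801/13153⌋ = 438.
Step 4: Compare |C| = 147 to 438: satisfied.
The claimed |C| lies below the Hamming bound.


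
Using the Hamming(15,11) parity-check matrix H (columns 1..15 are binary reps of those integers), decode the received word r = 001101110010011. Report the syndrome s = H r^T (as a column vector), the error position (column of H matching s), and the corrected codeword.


s = (0, 1, 0, 0)^T, error position = 4, corrected codeword c = 001001110010011

Compute s = H r^T mod 2 one row at a time:
  s_1 = 1 + 0 + 0 + 1 + 0 + 0 + 1 + 1 = 4 ≡ 0 (mod 2).
  s_2 = 1 + 0 + 1 + 1 + 0 + 0 + 1 + 1 = 5 ≡ 1 (mod 2).
  s_3 = 0 + 1 + 1 + 1 + 0 + 1 + 1 + 1 = 6 ≡ 0 (mod 2).
  s_4 = 0 + 1 + 0 + 1 + 0 + 1 + 0 + 1 = 4 ≡ 0 (mod 2).
s = (0, 1, 0, 0)^T — this equals column 4 of H (binary 0100), so error is at position 4.
Correct: flip bit 4 of r = 001101110010011 to get c = 001001110010011.


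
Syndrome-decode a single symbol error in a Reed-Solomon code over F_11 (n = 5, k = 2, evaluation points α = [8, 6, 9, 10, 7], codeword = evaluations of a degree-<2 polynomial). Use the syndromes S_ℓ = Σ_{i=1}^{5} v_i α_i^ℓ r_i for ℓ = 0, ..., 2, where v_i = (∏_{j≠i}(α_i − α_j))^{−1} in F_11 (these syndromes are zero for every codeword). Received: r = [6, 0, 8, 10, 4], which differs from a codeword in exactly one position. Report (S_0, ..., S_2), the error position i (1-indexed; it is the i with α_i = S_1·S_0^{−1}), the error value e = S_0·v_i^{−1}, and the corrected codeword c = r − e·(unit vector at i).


S = (10, 5, 8), error at position 2, error magnitude e = 9, c = [6, 2, 8, 10, 4].

Step 1: column multipliers v_i = (∏_{j≠i}(α_i − α_j))^{−1} mod 11.
  i = 1 (α = 8): (8−6)(8−9)(8−10)(8−7) = 2·(−1)·(−2)·1 = 4 ≡ 4, so v_1 = 4^{−1} = 3 (mod 11).
  i = 2 (α = 6): (6−8)(6−9)(6−10)(6−7) = (−2)·(−3)·(−4)·(−1) = 24 ≡ 2, so v_2 = 2^{−1} = 6 (mod 11).
  i = 3 (α = 9): (9−8)(9−6)(9−10)(9−7) = 1·3·(−1)·2 = −6 ≡ 5, so v_3 = 5^{−1} = 9 (mod 11).
  i = 4 (α = 10): (10−8)(10−6)(10−9)(10−7) = 2·4·1·3 = 24 ≡ 2, so v_4 = 2^{−1} = 6 (mod 11).
  i = 5 (α = 7): (7−8)(7−6)(7−9)(7−10) = (−1)·1·(−2)·(−3) = −6 ≡ 5, so v_5 = 5^{−1} = 9 (mod 11).
  v = [3, 6, 9, 6, 9].
Step 2: syndromes of r = [6, 0, 8, 10, 4] (all sums mod 11).
  S_0 = Σ v_i r_i = 3·6 + 6·0 + 9·8 + 6·10 + 9·4 = 186 ≡ 10.
  S_1 = Σ v_i α_i r_i = 3·8·6 + 6·6·0 + 9·9·8 + 6·10·10 + 9·7·4 = 1644 ≡ 5.
  α_i^2 mod 11 = [9, 3, 4, 1, 5].
  S_2 = Σ v_i α_i^2 r_i = 3·9·6 + 6·3·0 + 9·4·8 + 6·1·10 + 9·5·4 = 690 ≡ 8.
  S = (10, 5, 8) ≠ 0, so r is not a codeword (an error is present).
Step 3: locate the error. For a single error e at position i, S_ℓ = v_i·e·α_i^ℓ, so α_err = S_1/S_0.
  S_0^{−1} = 10^{−1} = 10 (mod 11), so α_err = 5·10 = 50 ≡ 6 = α_2. Error position i = 2.
  Consistency check: S_2/S_1 = 8·9 = 72 ≡ 6 = α_err ✓ (single-error assumption holds).
Step 4: error magnitude e = S_0/v_2 = S_0·∏_{j≠2}(α_2 − α_j) = 10·2 = 20 ≡ 9 (mod 11).
Step 5: correct position 2: c_2 = r_2 − e = 0 − 9 ≡ 2 (mod 11). Hence c = [6, 2, 8, 10, 4].
  Check: interpolating c through the α_i gives m(x) = 1 + 2·x (degree < 2) with m(α_i) = c_i for every i, so c is indeed a codeword.


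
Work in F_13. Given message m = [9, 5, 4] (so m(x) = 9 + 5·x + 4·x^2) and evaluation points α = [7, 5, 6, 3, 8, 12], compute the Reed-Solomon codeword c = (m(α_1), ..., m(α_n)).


c = [6, 4, 1, 8, 6, 8]

Message polynomial: m(x) = 9 + 5·x + 4·x^2 (mod 13).
For each evaluation point α_i, compute m(α_i) mod 13:
  α_1 = 7: Horner steps 4 → 7 → 6, so m(7) = 6.
  α_2 = 5: Horner steps 4 → 12 → 4, so m(5) = 4.
  α_3 = 6: Horner steps 4 → 3 → 1, so m(6) = 1.
  α_4 = 3: Horner steps 4 → 4 → 8, so m(3) = 8.
  α_5 = 8: Horner steps 4 → 11 → 6, so m(8) = 6.
  α_6 = 12: Horner steps 4 → 1 → 8, so m(12) = 8.
Codeword c = [6, 4, 1, 8, 6, 8] ∈ F_13^6.


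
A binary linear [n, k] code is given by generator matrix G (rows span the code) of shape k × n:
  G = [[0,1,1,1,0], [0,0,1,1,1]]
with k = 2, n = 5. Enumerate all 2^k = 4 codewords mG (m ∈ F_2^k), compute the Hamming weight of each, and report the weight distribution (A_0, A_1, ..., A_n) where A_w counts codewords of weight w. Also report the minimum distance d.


Weight distribution: A_0 = 1, A_2 = 1, A_3 = 2. Minimum distance d = 2.

Enumerate all 2^2 = 4 messages m ∈ F_2^2.
For each, compute codeword c = mG in F_2^5, then tally its weight.
  m = 00 → c = 00000, weight = 0.
  m = 10 → c = 01110, weight = 3.
  m = 01 → c = 00111, weight = 3.
  m = 11 → c = 01001, weight = 2.
Tally weights:
  weight 0: 1 codewords.
  weight 2: 1 codewords.
  weight 3: 2 codewords.
Minimum distance d = smallest w > 0 with A_w > 0 = 2.
Sanity: Σ A_w = 4 = 2^2 = 4 ✓.


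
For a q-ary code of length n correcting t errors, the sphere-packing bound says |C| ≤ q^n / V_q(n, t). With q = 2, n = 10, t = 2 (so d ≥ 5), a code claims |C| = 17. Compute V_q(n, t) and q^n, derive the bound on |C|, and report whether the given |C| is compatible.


V_q(n, t) = 56, q^n = 1024, Hamming bound = 18, |C| = 17 ≤ bound (satisfied).

Step 1: Compute V_q(n, t) = Σ_{j=0}^2 C(n, j) (q−1)^j.
  j = 0: C(10,0)·(1)^0 = 1·1 = 1.
  j = 1: C(10,1)·(1)^1 = 10·1 = 10.
  j = 2: C(10,2)·(1)^2 = 45·1 = 45.
  V_q(n, t) = 1 + 10 + 45 = 56.
Step 2: q^n = 2^10 = 1024.
Step 3: Hamming bound ⌊q^n / V_q(n,t)⌋ = ⌊1024/56⌋ = 18.
Step 4: Compare |C| = 17 to 18: satisfied.
The claimed |C| lies below the Hamming bound.


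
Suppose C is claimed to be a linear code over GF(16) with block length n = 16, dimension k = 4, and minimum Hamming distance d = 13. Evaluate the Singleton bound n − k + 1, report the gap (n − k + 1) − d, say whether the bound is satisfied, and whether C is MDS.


Singleton RHS = n − k + 1 = 13, slack = 0, bound satisfied, MDS.

Singleton bound: d ≤ n − k + 1.
Here n = 16, k = 4, so n − k + 1 = 13.
Given d = 13, check d ≤ 13: YES.
Slack = (n − k + 1) − d = 0.
The code is MDS (slack = 0).
Description: the claimed parameters are [16, 4, 13]_16; such a code would be MDS (meets Singleton bound).


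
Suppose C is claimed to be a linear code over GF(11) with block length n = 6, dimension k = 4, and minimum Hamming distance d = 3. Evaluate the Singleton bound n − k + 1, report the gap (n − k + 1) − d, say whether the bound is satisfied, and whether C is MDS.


Singleton RHS = n − k + 1 = 3, slack = 0, bound satisfied, MDS.

Singleton bound: d ≤ n − k + 1.
Here n = 6, k = 4, so n − k + 1 = 3.
Given d = 3, check d ≤ 3: YES.
Slack = (n − k + 1) − d = 0.
The code is MDS (slack = 0).
Description: the claimed parameters are [6, 4, 3]_11; such a code would be MDS (meets Singleton bound).


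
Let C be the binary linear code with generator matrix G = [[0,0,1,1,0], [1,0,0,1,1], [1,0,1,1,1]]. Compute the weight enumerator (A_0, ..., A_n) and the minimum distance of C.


Weight distribution: A_0 = 1, A_1 = 2, A_2 = 2, A_3 = 2, A_4 = 1. Minimum distance d = 1.

Enumerate all 2^3 = 8 messages m ∈ F_2^3.
For each, compute codeword c = mG in F_2^5, then tally its weight.
  m = 000 → c = 00000, weight = 0.
  m = 100 → c = 00110, weight = 2.
  m = 010 → c = 10011, weight = 3.
  m = 110 → c = 10101, weight = 3.
  m = 001 → c = 10111, weight = 4.
  m = 101 → c = 10001, weight = 2.
  m = 011 → c = 00100, weight = 1.
  m = 111 → c = 00010, weight = 1.
Tally weights:
  weight 0: 1 codewords.
  weight 1: 2 codewords.
  weight 2: 2 codewords.
  weight 3: 2 codewords.
  weight 4: 1 codewords.
Minimum distance d = smallest w > 0 with A_w > 0 = 1.
Sanity: Σ A_w = 8 = 2^3 = 8 ✓.


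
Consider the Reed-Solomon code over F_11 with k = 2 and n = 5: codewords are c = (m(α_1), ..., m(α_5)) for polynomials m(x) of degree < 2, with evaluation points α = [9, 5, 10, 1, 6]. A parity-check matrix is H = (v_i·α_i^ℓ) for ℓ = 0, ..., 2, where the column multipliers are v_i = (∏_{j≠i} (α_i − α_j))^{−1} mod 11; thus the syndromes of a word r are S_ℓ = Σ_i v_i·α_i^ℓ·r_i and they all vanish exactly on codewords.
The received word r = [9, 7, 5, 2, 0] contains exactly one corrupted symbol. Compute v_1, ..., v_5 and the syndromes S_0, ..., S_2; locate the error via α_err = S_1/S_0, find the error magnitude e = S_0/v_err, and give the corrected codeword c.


S = (10, 2, 7), error at position 1, error magnitude e = 8, c = [1, 7, 5, 2, 0].

Step 1: column multipliers v_i = (∏_{j≠i}(α_i − α_j))^{−1} mod 11.
  i = 1 (α = 9): (9−5)(9−10)(9−1)(9−6) = 4·(−1)·8·3 = −96 ≡ 3, so v_1 = 3^{−1} = 4 (mod 11).
  i = 2 (α = 5): (5−9)(5−10)(5−1)(5−6) = (−4)·(−5)·4·(−1) = −80 ≡ 8, so v_2 = 8^{−1} = 7 (mod 11).
  i = 3 (α = 10): (10−9)(10−5)(10−1)(10−6) = 1·5·9·4 = 180 ≡ 4, so v_3 = 4^{−1} = 3 (mod 11).
  i = 4 (α = 1): (1−9)(1−5)(1−10)(1−6) = (−8)·(−4)·(−9)·(−5) = 1440 ≡ 10, so v_4 = 10^{−1} = 10 (mod 11).
  i = 5 (α = 6): (6−9)(6−5)(6−10)(6−1) = (−3)·1·(−4)·5 = 60 ≡ 5, so v_5 = 5^{−1} = 9 (mod 11).
  v = [4, 7, 3, 10, 9].
Step 2: syndromes of r = [9, 7, 5, 2, 0] (all sums mod 11).
  S_0 = Σ v_i r_i = 4·9 + 7·7 + 3·5 + 10·2 + 9·0 = 120 ≡ 10.
  S_1 = Σ v_i α_i r_i = 4·9·9 + 7·5·7 + 3·10·5 + 10·1·2 + 9·6·0 = 739 ≡ 2.
  α_i^2 mod 11 = [4, 3, 1, 1, 3].
  S_2 = Σ v_i α_i^2 r_i = 4·4·9 + 7·3·7 + 3·1·5 + 10·1·2 + 9·3·0 = 326 ≡ 7.
  S = (10, 2, 7) ≠ 0, so r is not a codeword (an error is present).
Step 3: locate the error. For a single error e at position i, S_ℓ = v_i·e·α_i^ℓ, so α_err = S_1/S_0.
  S_0^{−1} = 10^{−1} = 10 (mod 11), so α_err = 2·10 = 20 ≡ 9 = α_1. Error position i = 1.
  Consistency check: S_2/S_1 = 7·6 = 42 ≡ 9 = α_err ✓ (single-error assumption holds).
Step 4: error magnitude e = S_0/v_1 = S_0·∏_{j≠1}(α_1 − α_j) = 10·3 = 30 ≡ 8 (mod 11).
Step 5: correct position 1: c_1 = r_1 − e = 9 − 8 ≡ 1 (mod 11). Hence c = [1, 7, 5, 2, 0].
  Check: interpolating c through the α_i gives m(x) = 9 + 4·x (degree < 2) with m(α_i) = c_i for every i, so c is indeed a codeword.


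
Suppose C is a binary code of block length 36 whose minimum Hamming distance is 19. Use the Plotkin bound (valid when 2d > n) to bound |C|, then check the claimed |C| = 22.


Plotkin bound M ≤ 18; given |C| = 22 > bound (violated).

Check applicability: 2d = 38, n = 36.
2d − n = 2 > 0, so Plotkin applies.
Compute d/(2d−n) = 19/2 ≈ 9.5000.
⌊d/(2d−n)⌋ = 9.
Plotkin bound: M ≤ 2·9 = 18.
Given |C| = 22, check: VIOLATED.
This |C| is above the Plotkin bound, so no binary code with n = 36, d = 19 and 22 codewords exists.


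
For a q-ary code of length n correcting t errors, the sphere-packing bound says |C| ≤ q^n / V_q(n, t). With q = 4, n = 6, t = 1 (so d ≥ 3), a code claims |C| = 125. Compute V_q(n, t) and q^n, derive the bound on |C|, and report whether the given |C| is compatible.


V_q(n, t) = 19, q^n = 4096, Hamming bound = 215, |C| = 125 ≤ bound (satisfied).

Step 1: Compute V_q(n, t) = Σ_{j=0}^1 C(n, j) (q−1)^j.
  j = 0: C(6,0)·(3)^0 = 1·1 = 1.
  j = 1: C(6,1)·(3)^1 = 6·3 = 18.
  V_q(n, t) = 1 + 18 = 19.
Step 2: q^n = 4^6 = 4096.
Step 3: Hamming bound ⌊q^n / V_q(n,t)⌋ = ⌊4096/19⌋ = 215.
Step 4: Compare |C| = 125 to 215: satisfied.
The claimed |C| lies below the Hamming bound.


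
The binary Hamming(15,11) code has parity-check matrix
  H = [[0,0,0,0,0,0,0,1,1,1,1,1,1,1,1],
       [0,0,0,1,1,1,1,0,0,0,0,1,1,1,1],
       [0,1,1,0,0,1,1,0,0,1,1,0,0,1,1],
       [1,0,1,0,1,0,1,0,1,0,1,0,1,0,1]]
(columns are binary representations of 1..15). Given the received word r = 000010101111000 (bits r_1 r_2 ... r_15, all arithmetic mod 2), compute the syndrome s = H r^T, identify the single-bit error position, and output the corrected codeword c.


s = (0, 1, 1, 0)^T, error position = 6, corrected codeword c = 000011101111000

Compute s = H r^T mod 2 one row at a time:
  s_1 = 0 + 1 + 1 + 1 + 1 + 0 + 0 + 0 = 4 ≡ 0 (mod 2).
  s_2 = 0 + 1 + 0 + 1 + 1 + 0 + 0 + 0 = 3 ≡ 1 (mod 2).
  s_3 = 0 + 0 + 0 + 1 + 1 + 1 + 0 + 0 = 3 ≡ 1 (mod 2).
  s_4 = 0 + 0 + 1 + 1 + 1 + 1 + 0 + 0 = 4 ≡ 0 (mod 2).
s = (0, 1, 1, 0)^T — this equals column 6 of H (binary 0110), so error is at position 6.
Correct: flip bit 6 of r = 000010101111000 to get c = 000011101111000.


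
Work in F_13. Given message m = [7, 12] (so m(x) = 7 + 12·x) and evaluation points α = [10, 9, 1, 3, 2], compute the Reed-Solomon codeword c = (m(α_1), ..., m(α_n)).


c = [10, 11, 6, 4, 5]

Message polynomial: m(x) = 7 + 12·x (mod 13).
For each evaluation point α_i, compute m(α_i) mod 13:
  α_1 = 10: Horner steps 12 → 10, so m(10) = 10.
  α_2 = 9: Horner steps 12 → 11, so m(9) = 11.
  α_3 = 1: Horner steps 12 → 6, so m(1) = 6.
  α_4 = 3: Horner steps 12 → 4, so m(3) = 4.
  α_5 = 2: Horner steps 12 → 5, so m(2) = 5.
Codeword c = [10, 11, 6, 4, 5] ∈ F_13^5.


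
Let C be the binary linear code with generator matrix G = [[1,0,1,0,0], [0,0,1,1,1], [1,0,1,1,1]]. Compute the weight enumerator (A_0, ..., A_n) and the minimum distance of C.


Weight distribution: A_0 = 1, A_1 = 2, A_2 = 2, A_3 = 2, A_4 = 1. Minimum distance d = 1.

Enumerate all 2^3 = 8 messages m ∈ F_2^3.
For each, compute codeword c = mG in F_2^5, then tally its weight.
  m = 000 → c = 00000, weight = 0.
  m = 100 → c = 10100, weight = 2.
  m = 010 → c = 00111, weight = 3.
  m = 110 → c = 10011, weight = 3.
  m = 001 → c = 10111, weight = 4.
  m = 101 → c = 00011, weight = 2.
  m = 011 → c = 10000, weight = 1.
  m = 111 → c = 00100, weight = 1.
Tally weights:
  weight 0: 1 codewords.
  weight 1: 2 codewords.
  weight 2: 2 codewords.
  weight 3: 2 codewords.
  weight 4: 1 codewords.
Minimum distance d = smallest w > 0 with A_w > 0 = 1.
Sanity: Σ A_w = 8 = 2^3 = 8 ✓.


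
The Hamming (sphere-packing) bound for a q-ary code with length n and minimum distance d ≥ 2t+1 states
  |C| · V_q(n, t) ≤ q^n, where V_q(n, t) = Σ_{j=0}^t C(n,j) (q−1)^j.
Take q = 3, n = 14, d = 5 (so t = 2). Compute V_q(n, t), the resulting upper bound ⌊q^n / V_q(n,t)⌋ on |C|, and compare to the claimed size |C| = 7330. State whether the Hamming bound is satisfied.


V_q(n, t) = 393, q^n = 4782969, Hamming bound = 12170, |C| = 7330 ≤ bound (satisfied).

Step 1: Compute V_q(n, t) = Σ_{j=0}^2 C(n, j) (q−1)^j.
  j = 0: C(14,0)·(2)^0 = 1·1 = 1.
  j = 1: C(14,1)·(2)^1 = 14·2 = 28.
  j = 2: C(14,2)·(2)^2 = 91·4 = 364.
  V_q(n, t) = 1 + 28 + 364 = 393.
Step 2: q^n = 3^14 = 4782969.
Step 3: Hamming bound ⌊q^n / V_q(n,t)⌋ = ⌊4782969/393⌋ = 12170.
Step 4: Compare |C| = 7330 to 12170: satisfied.
The claimed |C| lies below the Hamming bound.


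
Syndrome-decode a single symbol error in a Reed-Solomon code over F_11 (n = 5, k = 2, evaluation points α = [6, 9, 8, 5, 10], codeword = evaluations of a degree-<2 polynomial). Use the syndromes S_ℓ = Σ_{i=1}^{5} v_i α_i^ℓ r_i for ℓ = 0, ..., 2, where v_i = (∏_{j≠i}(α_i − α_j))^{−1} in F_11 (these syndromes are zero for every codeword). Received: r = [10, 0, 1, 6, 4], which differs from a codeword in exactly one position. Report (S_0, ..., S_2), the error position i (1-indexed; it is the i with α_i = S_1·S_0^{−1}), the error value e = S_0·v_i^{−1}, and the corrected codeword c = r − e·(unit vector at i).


S = (5, 7, 1), error at position 3, error magnitude e = 5, c = [10, 0, 7, 6, 4].

Step 1: column multipliers v_i = (∏_{j≠i}(α_i − α_j))^{−1} mod 11.
  i = 1 (α = 6): (6−9)(6−8)(6−5)(6−10) = (−3)·(−2)·1·(−4) = −24 ≡ 9, so v_1 = 9^{−1} = 5 (mod 11).
  i = 2 (α = 9): (9−6)(9−8)(9−5)(9−10) = 3·1·4·(−1) = −12 ≡ 10, so v_2 = 10^{−1} = 10 (mod 11).
  i = 3 (α = 8): (8−6)(8−9)(8−5)(8−10) = 2·(−1)·3·(−2) = 12 ≡ 1, so v_3 = 1^{−1} = 1 (mod 11).
  i = 4 (α = 5): (5−6)(5−9)(5−8)(5−10) = (−1)·(−4)·(−3)·(−5) = 60 ≡ 5, so v_4 = 5^{−1} = 9 (mod 11).
  i = 5 (α = 10): (10−6)(10−9)(10−8)(10−5) = 4·1·2·5 = 40 ≡ 7, so v_5 = 7^{−1} = 8 (mod 11).
  v = [5, 10, 1, 9, 8].
Step 2: syndromes of r = [10, 0, 1, 6, 4] (all sums mod 11).
  S_0 = Σ v_i r_i = 5·10 + 10·0 + 1·1 + 9·6 + 8·4 = 137 ≡ 5.
  S_1 = Σ v_i α_i r_i = 5·6·10 + 10·9·0 + 1·8·1 + 9·5·6 + 8·10·4 = 898 ≡ 7.
  α_i^2 mod 11 = [3, 4, 9, 3, 1].
  S_2 = Σ v_i α_i^2 r_i = 5·3·10 + 10·4·0 + 1·9·1 + 9·3·6 + 8·1·4 = 353 ≡ 1.
  S = (5, 7, 1) ≠ 0, so r is not a codeword (an error is present).
Step 3: locate the error. For a single error e at position i, S_ℓ = v_i·e·α_i^ℓ, so α_err = S_1/S_0.
  S_0^{−1} = 5^{−1} = 9 (mod 11), so α_err = 7·9 = 63 ≡ 8 = α_3. Error position i = 3.
  Consistency check: S_2/S_1 = 1·8 = 8 ≡ 8 = α_err ✓ (single-error assumption holds).
Step 4: error magnitude e = S_0/v_3 = S_0·∏_{j≠3}(α_3 − α_j) = 5·1 = 5 ≡ 5 (mod 11).
Step 5: correct position 3: c_3 = r_3 − e = 1 − 5 ≡ 7 (mod 11). Hence c = [10, 0, 7, 6, 4].
  Check: interpolating c through the α_i gives m(x) = 8 + 4·x (degree < 2) with m(α_i) = c_i for every i, so c is indeed a codeword.


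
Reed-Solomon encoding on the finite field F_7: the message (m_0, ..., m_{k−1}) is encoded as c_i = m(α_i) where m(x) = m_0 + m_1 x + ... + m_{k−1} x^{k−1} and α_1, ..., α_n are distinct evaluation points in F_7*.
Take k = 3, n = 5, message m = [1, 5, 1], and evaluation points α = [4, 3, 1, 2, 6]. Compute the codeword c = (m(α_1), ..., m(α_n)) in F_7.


c = [2, 4, 0, 1, 4]

Message polynomial: m(x) = 1 + 5·x + 1·x^2 (mod 7).
For each evaluation point α_i, compute m(α_i) mod 7:
  α_1 = 4: Horner steps 1 → 2 → 2, so m(4) = 2.
  α_2 = 3: Horner steps 1 → 1 → 4, so m(3) = 4.
  α_3 = 1: Horner steps 1 → 6 → 0, so m(1) = 0.
  α_4 = 2: Horner steps 1 → 0 → 1, so m(2) = 1.
  α_5 = 6: Horner steps 1 → 4 → 4, so m(6) = 4.
Codeword c = [2, 4, 0, 1, 4] ∈ F_7^5.


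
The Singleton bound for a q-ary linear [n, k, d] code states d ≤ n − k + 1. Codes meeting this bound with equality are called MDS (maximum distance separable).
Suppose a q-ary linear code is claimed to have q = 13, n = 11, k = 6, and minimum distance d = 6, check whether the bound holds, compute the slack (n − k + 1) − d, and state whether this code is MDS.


Singleton RHS = n − k + 1 = 6, slack = 0, bound satisfied, MDS.

Singleton bound: d ≤ n − k + 1.
Here n = 11, k = 6, so n − k + 1 = 6.
Given d = 6, check d ≤ 6: YES.
Slack = (n − k + 1) − d = 0.
The code is MDS (slack = 0).
Description: the claimed parameters are [11, 6, 6]_13; such a code would be MDS (meets Singleton bound).


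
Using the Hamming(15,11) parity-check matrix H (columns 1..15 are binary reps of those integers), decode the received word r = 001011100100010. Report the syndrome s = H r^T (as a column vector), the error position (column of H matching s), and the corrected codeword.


s = (0, 0, 1, 1)^T, error position = 3, corrected codeword c = 000011100100010

Compute s = H r^T mod 2 one row at a time:
  s_1 = 0 + 0 + 1 + 0 + 0 + 0 + 1 + 0 = 2 ≡ 0 (mod 2).
  s_2 = 0 + 1 + 1 + 1 + 0 + 0 + 1 + 0 = 4 ≡ 0 (mod 2).
  s_3 = 0 + 1 + 1 + 1 + 1 + 0 + 1 + 0 = 5 ≡ 1 (mod 2).
  s_4 = 0 + 1 + 1 + 1 + 0 + 0 + 0 + 0 = 3 ≡ 1 (mod 2).
s = (0, 0, 1, 1)^T — this equals column 3 of H (binary 0011), so error is at position 3.
Correct: flip bit 3 of r = 001011100100010 to get c = 000011100100010.


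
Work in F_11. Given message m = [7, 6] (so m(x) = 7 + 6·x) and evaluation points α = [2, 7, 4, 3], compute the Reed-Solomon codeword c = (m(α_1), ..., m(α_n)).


c = [8, 5, 9, 3]

Message polynomial: m(x) = 7 + 6·x (mod 11).
For each evaluation point α_i, compute m(α_i) mod 11:
  α_1 = 2: Horner steps 6 → 8, so m(2) = 8.
  α_2 = 7: Horner steps 6 → 5, so m(7) = 5.
  α_3 = 4: Horner steps 6 → 9, so m(4) = 9.
  α_4 = 3: Horner steps 6 → 3, so m(3) = 3.
Codeword c = [8, 5, 9, 3] ∈ F_11^4.


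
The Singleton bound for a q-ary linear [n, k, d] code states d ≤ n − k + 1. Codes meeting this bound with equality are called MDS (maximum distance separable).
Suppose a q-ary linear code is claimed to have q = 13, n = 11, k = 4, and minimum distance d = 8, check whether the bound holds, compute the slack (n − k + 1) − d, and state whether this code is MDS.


Singleton RHS = n − k + 1 = 8, slack = 0, bound satisfied, MDS.

Singleton bound: d ≤ n − k + 1.
Here n = 11, k = 4, so n − k + 1 = 8.
Given d = 8, check d ≤ 8: YES.
Slack = (n − k + 1) − d = 0.
The code is MDS (slack = 0).
Description: the claimed parameters are [11, 4, 8]_13; such a code would be MDS (meets Singleton bound).


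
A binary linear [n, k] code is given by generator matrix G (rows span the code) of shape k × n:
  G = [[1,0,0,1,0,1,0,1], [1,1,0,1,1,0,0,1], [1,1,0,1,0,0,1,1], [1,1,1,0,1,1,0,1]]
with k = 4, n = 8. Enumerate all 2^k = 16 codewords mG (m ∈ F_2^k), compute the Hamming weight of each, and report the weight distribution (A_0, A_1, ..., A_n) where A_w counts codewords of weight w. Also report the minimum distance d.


Weight distribution: A_0 = 1, A_2 = 1, A_3 = 4, A_4 = 3, A_5 = 4, A_6 = 3. Minimum distance d = 2.

Enumerate all 2^4 = 16 messages m ∈ F_2^4.
For each, compute codeword c = mG in F_2^8, then tally its weight.
  m = 0000 → c = 00000000, weight = 0.
  m = 1000 → c = 10010101, weight = 4.
  m = 0100 → c = 11011001, weight = 5.
  m = 1100 → c = 01001100, weight = 3.
  m = 0010 → c = 11010011, weight = 5.
  m = 1010 → c = 01000110, weight = 3.
  m = 0110 → c = 00001010, weight = 2.
  m = 1110 → c = 10011111, weight = 6.
  m = 0001 → c = 11101101, weight = 6.
  m = 1001 → c = 01111000, weight = 4.
  m = 0101 → c = 00110100, weight = 3.
  m = 1101 → c = 10100001, weight = 3.
  m = 0011 → c = 00111110, weight = 5.
  m = 1011 → c = 10101011, weight = 5.
  m = 0111 → c = 11100111, weight = 6.
  m = 1111 → c = 01110010, weight = 4.
Tally weights:
  weight 0: 1 codewords.
  weight 2: 1 codewords.
  weight 3: 4 codewords.
  weight 4: 3 codewords.
  weight 5: 4 codewords.
  weight 6: 3 codewords.
Minimum distance d = smallest w > 0 with A_w > 0 = 2.
Sanity: Σ A_w = 16 = 2^4 = 16 ✓.


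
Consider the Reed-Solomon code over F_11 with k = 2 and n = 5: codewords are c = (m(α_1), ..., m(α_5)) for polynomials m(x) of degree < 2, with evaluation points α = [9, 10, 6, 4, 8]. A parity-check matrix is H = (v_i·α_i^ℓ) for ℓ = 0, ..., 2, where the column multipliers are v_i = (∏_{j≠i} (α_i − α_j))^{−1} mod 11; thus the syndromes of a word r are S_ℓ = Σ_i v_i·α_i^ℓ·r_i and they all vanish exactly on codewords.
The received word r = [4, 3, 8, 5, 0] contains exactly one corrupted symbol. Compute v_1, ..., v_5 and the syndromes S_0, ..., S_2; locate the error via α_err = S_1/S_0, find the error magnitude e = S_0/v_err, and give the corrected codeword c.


S = (9, 4, 3), error at position 1, error magnitude e = 8, c = [7, 3, 8, 5, 0].

Step 1: column multipliers v_i = (∏_{j≠i}(α_i − α_j))^{−1} mod 11.
  i = 1 (α = 9): (9−10)(9−6)(9−4)(9−8) = (−1)·3·5·1 = −15 ≡ 7, so v_1 = 7^{−1} = 8 (mod 11).
  i = 2 (α = 10): (10−9)(10−6)(10−4)(10−8) = 1·4·6·2 = 48 ≡ 4, so v_2 = 4^{−1} = 3 (mod 11).
  i = 3 (α = 6): (6−9)(6−10)(6−4)(6−8) = (−3)·(−4)·2·(−2) = −48 ≡ 7, so v_3 = 7^{−1} = 8 (mod 11).
  i = 4 (α = 4): (4−9)(4−10)(4−6)(4−8) = (−5)·(−6)·(−2)·(−4) = 240 ≡ 9, so v_4 = 9^{−1} = 5 (mod 11).
  i = 5 (α = 8): (8−9)(8−10)(8−6)(8−4) = (−1)·(−2)·2·4 = 16 ≡ 5, so v_5 = 5^{−1} = 9 (mod 11).
  v = [8, 3, 8, 5, 9].
Step 2: syndromes of r = [4, 3, 8, 5, 0] (all sums mod 11).
  S_0 = Σ v_i r_i = 8·4 + 3·3 + 8·8 + 5·5 + 9·0 = 130 ≡ 9.
  S_1 = Σ v_i α_i r_i = 8·9·4 + 3·10·3 + 8·6·8 + 5·4·5 + 9·8·0 = 862 ≡ 4.
  α_i^2 mod 11 = [4, 1, 3, 5, 9].
  S_2 = Σ v_i α_i^2 r_i = 8·4·4 + 3·1·3 + 8·3·8 + 5·5·5 + 9·9·0 = 454 ≡ 3.
  S = (9, 4, 3) ≠ 0, so r is not a codeword (an error is present).
Step 3: locate the error. For a single error e at position i, S_ℓ = v_i·e·α_i^ℓ, so α_err = S_1/S_0.
  S_0^{−1} = 9^{−1} = 5 (mod 11), so α_err = 4·5 = 20 ≡ 9 = α_1. Error position i = 1.
  Consistency check: S_2/S_1 = 3·3 = 9 ≡ 9 = α_err ✓ (single-error assumption holds).
Step 4: error magnitude e = S_0/v_1 = S_0·∏_{j≠1}(α_1 − α_j) = 9·7 = 63 ≡ 8 (mod 11).
Step 5: correct position 1: c_1 = r_1 − e = 4 − 8 ≡ 7 (mod 11). Hence c = [7, 3, 8, 5, 0].
  Check: interpolating c through the α_i gives m(x) = 10 + 7·x (degree < 2) with m(α_i) = c_i for every i, so c is indeed a codeword.


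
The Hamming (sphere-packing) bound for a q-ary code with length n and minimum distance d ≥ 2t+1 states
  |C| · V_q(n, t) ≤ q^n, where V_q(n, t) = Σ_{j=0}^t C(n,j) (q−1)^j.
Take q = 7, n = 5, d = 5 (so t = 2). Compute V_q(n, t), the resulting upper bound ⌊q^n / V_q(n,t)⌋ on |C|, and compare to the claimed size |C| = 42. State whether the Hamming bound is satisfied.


V_q(n, t) = 391, q^n = 16807, Hamming bound = 42, |C| = 42 ≤ bound (satisfied).

Step 1: Compute V_q(n, t) = Σ_{j=0}^2 C(n, j) (q−1)^j.
  j = 0: C(5,0)·(6)^0 = 1·1 = 1.
  j = 1: C(5,1)·(6)^1 = 5·6 = 30.
  j = 2: C(5,2)·(6)^2 = 10·36 = 360.
  V_q(n, t) = 1 + 30 + 360 = 391.
Step 2: q^n = 7^5 = 16807.
Step 3: Hamming bound ⌊q^n / V_q(n,t)⌋ = ⌊16807/391⌋ = 42.
Step 4: Compare |C| = 42 to 42: satisfied.
The claimed |C| lies at the Hamming bound (tight).


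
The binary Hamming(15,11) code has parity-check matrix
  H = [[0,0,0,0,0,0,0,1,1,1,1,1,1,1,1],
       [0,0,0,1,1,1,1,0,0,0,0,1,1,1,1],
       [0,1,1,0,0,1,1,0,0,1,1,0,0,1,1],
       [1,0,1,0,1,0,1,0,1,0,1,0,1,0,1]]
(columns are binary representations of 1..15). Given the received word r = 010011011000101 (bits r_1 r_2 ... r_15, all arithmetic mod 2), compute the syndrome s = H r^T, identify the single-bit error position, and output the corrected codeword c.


s = (0, 0, 1, 0)^T, error position = 2, corrected codeword c = 000011011000101

Compute s = H r^T mod 2 one row at a time:
  s_1 = 1 + 1 + 0 + 0 + 0 + 1 + 0 + 1 = 4 ≡ 0 (mod 2).
  s_2 = 0 + 1 + 1 + 0 + 0 + 1 + 0 + 1 = 4 ≡ 0 (mod 2).
  s_3 = 1 + 0 + 1 + 0 + 0 + 0 + 0 + 1 = 3 ≡ 1 (mod 2).
  s_4 = 0 + 0 + 1 + 0 + 1 + 0 + 1 + 1 = 4 ≡ 0 (mod 2).
s = (0, 0, 1, 0)^T — this equals column 2 of H (binary 0010), so error is at position 2.
Correct: flip bit 2 of r = 010011011000101 to get c = 000011011000101.


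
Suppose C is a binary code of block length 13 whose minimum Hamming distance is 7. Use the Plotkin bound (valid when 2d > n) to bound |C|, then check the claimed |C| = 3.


Plotkin bound M ≤ 14; given |C| = 3 ≤ bound (satisfied).

Check applicability: 2d = 14, n = 13.
2d − n = 1 > 0, so Plotkin applies.
Compute d/(2d−n) = 7/1 ≈ 7.0000.
⌊d/(2d−n)⌋ = 7.
Plotkin bound: M ≤ 2·7 = 14.
Given |C| = 3, check: satisfied.
This |C| is below the Plotkin bound.


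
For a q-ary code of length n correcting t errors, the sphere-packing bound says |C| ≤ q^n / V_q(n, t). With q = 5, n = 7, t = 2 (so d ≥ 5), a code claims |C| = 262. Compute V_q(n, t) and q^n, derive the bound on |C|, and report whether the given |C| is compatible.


V_q(n, t) = 365, q^n = 78125, Hamming bound = 214, |C| = 262 > bound (violated).

Step 1: Compute V_q(n, t) = Σ_{j=0}^2 C(n, j) (q−1)^j.
  j = 0: C(7,0)·(4)^0 = 1·1 = 1.
  j = 1: C(7,1)·(4)^1 = 7·4 = 28.
  j = 2: C(7,2)·(4)^2 = 21·16 = 336.
  V_q(n, t) = 1 + 28 + 336 = 365.
Step 2: q^n = 5^7 = 78125.
Step 3: Hamming bound ⌊q^n / V_q(n,t)⌋ = ⌊78125/365⌋ = 214.
Step 4: Compare |C| = 262 to 214: violated.
The claimed |C| lies above the Hamming bound, so no 5-ary code of length 7 with d ≥ 5 can have 262 codewords.


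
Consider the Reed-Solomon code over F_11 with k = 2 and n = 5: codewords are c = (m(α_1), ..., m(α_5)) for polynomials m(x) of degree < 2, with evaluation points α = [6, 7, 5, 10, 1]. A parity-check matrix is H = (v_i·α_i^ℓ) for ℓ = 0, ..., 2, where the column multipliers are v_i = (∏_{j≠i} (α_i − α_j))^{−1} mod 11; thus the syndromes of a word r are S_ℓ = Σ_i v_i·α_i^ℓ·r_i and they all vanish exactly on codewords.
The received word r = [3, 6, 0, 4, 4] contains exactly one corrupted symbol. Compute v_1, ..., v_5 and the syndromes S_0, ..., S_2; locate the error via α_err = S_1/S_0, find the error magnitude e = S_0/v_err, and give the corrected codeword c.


S = (8, 8, 8), error at position 5, error magnitude e = 5, c = [3, 6, 0, 4, 10].

Step 1: column multipliers v_i = (∏_{j≠i}(α_i − α_j))^{−1} mod 11.
  i = 1 (α = 6): (6−7)(6−5)(6−10)(6−1) = (−1)·1·(−4)·5 = 20 ≡ 9, so v_1 = 9^{−1} = 5 (mod 11).
  i = 2 (α = 7): (7−6)(7−5)(7−10)(7−1) = 1·2·(−3)·6 = −36 ≡ 8, so v_2 = 8^{−1} = 7 (mod 11).
  i = 3 (α = 5): (5−6)(5−7)(5−10)(5−1) = (−1)·(−2)·(−5)·4 = −40 ≡ 4, so v_3 = 4^{−1} = 3 (mod 11).
  i = 4 (α = 10): (10−6)(10−7)(10−5)(10−1) = 4·3·5·9 = 540 ≡ 1, so v_4 = 1^{−1} = 1 (mod 11).
  i = 5 (α = 1): (1−6)(1−7)(1−5)(1−10) = (−5)·(−6)·(−4)·(−9) = 1080 ≡ 2, so v_5 = 2^{−1} = 6 (mod 11).
  v = [5, 7, 3, 1, 6].
Step 2: syndromes of r = [3, 6, 0, 4, 4] (all sums mod 11).
  S_0 = Σ v_i r_i = 5·3 + 7·6 + 3·0 + 1·4 + 6·4 = 85 ≡ 8.
  S_1 = Σ v_i α_i r_i = 5·6·3 + 7·7·6 + 3·5·0 + 1·10·4 + 6·1·4 = 448 ≡ 8.
  α_i^2 mod 11 = [3, 5, 3, 1, 1].
  S_2 = Σ v_i α_i^2 r_i = 5·3·3 + 7·5·6 + 3·3·0 + 1·1·4 + 6·1·4 = 283 ≡ 8.
  S = (8, 8, 8) ≠ 0, so r is not a codeword (an error is present).
Step 3: locate the error. For a single error e at position i, S_ℓ = v_i·e·α_i^ℓ, so α_err = S_1/S_0.
  S_0^{−1} = 8^{−1} = 7 (mod 11), so α_err = 8·7 = 56 ≡ 1 = α_5. Error position i = 5.
  Consistency check: S_2/S_1 = 8·7 = 56 ≡ 1 = α_err ✓ (single-error assumption holds).
Step 4: error magnitude e = S_0/v_5 = S_0·∏_{j≠5}(α_5 − α_j) = 8·2 = 16 ≡ 5 (mod 11).
Step 5: correct position 5: c_5 = r_5 − e = 4 − 5 ≡ 10 (mod 11). Hence c = [3, 6, 0, 4, 10].
  Check: interpolating c through the α_i gives m(x) = 7 + 3·x (degree < 2) with m(α_i) = c_i for every i, so c is indeed a codeword.


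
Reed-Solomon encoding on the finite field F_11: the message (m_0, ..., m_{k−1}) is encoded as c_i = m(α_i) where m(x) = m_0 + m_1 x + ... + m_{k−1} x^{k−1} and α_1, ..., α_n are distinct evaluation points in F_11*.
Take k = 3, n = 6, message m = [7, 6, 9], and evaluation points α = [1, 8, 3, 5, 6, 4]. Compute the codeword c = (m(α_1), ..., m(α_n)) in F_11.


c = [0, 4, 7, 9, 4, 10]

Message polynomial: m(x) = 7 + 6·x + 9·x^2 (mod 11).
For each evaluation point α_i, compute m(α_i) mod 11:
  α_1 = 1: Horner steps 9 → 4 → 0, so m(1) = 0.
  α_2 = 8: Horner steps 9 → 1 → 4, so m(8) = 4.
  α_3 = 3: Horner steps 9 → 0 → 7, so m(3) = 7.
  α_4 = 5: Horner steps 9 → 7 → 9, so m(5) = 9.
  α_5 = 6: Horner steps 9 → 5 → 4, so m(6) = 4.
  α_6 = 4: Horner steps 9 → 9 → 10, so m(4) = 10.
Codeword c = [0, 4, 7, 9, 4, 10] ∈ F_11^6.


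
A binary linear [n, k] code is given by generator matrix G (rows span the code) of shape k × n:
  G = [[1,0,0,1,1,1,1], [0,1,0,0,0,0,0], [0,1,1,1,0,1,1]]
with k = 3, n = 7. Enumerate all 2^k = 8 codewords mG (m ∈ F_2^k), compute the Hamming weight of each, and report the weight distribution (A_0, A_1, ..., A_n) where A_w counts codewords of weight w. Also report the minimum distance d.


Weight distribution: A_0 = 1, A_1 = 1, A_3 = 1, A_4 = 2, A_5 = 2, A_6 = 1. Minimum distance d = 1.

Enumerate all 2^3 = 8 messages m ∈ F_2^3.
For each, compute codeword c = mG in F_2^7, then tally its weight.
  m = 000 → c = 0000000, weight = 0.
  m = 100 → c = 1001111, weight = 5.
  m = 010 → c = 0100000, weight = 1.
  m = 110 → c = 1101111, weight = 6.
  m = 001 → c = 0111011, weight = 5.
  m = 101 → c = 1110100, weight = 4.
  m = 011 → c = 0011011, weight = 4.
  m = 111 → c = 1010100, weight = 3.
Tally weights:
  weight 0: 1 codewords.
  weight 1: 1 codewords.
  weight 3: 1 codewords.
  weight 4: 2 codewords.
  weight 5: 2 codewords.
  weight 6: 1 codewords.
Minimum distance d = smallest w > 0 with A_w > 0 = 1.
Sanity: Σ A_w = 8 = 2^3 = 8 ✓.
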